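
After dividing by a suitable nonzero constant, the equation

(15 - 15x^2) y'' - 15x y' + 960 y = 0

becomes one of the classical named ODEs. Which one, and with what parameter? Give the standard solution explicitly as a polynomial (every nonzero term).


All three coefficients share the factor 15; dividing through by 15 gives  (1 - x^2) y'' - x y' + 64 y = 0.
This matches the Chebyshev equation (1 - x^2) y'' - x y' + n^2 y = 0 (note the -x y' term, not -2x y') with n^2 = 64, so n = 8; the polynomial solution is T_8(x).
With y = sum_k a_k x^k, matching x^k gives (k+2)(k+1) a_{k+2} = (k^2 - n^2) a_k = (k - 8)(k + 8) a_k. The right side vanishes at k = 8, so the series with the parity of 8 terminates at degree 8.
Standard normalization: leading coefficient of T_n is 2^(n-1), so a_8 = 2^7 = 128. Work downward with a_k = (k+1)(k+2) a_{k+2} / ((k - 8)(k + 8)):
  a_6 = (7)(8)(128) / ((6 - 8)(6 + 8)) = 7168/(-28) = -256
  a_4 = (5)(6)(-256) / ((4 - 8)(4 + 8)) = -7680/(-48) = 160
  a_2 = (3)(4)(160) / ((2 - 8)(2 + 8)) = 1920/(-60) = -32
  a_0 = (1)(2)(-32) / ((0 - 8)(0 + 8)) = -64/(-64) = 1
Hence T_8(x) = 128 x^8 - 256 x^6 + 160 x^4 - 32 x^2 + 1.

T_8(x); series = 128 x^8 - 256 x^6 + 160 x^4 - 32 x^2 + 1


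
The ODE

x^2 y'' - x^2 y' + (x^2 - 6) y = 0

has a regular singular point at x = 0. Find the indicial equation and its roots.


Divide by x^2 to reach normal form y'' + P_1(x) y' + P_2(x) y = 0 with P_1(x) = -1 and P_2(x) = 1 - 6/x^2.
x = 0 is a singular point because the y-coefficient 1 - 6/x^2 has a pole at x = 0.
It is a regular singular point because x P_1(x) = p(x) = -x and x^2 P_2(x) = q(x) = x^2 - 6 are polynomials, hence analytic at x = 0.
p(0) = 0,  q(0) = -6.
Indicial equation: r(r-1) + p(0) r + q(0) = 0, i.e. r^2 + (p(0) - 1) r + q(0) = 0, i.e. r^2 - 1 r - 6 = 0.
Discriminant: (-1)^2 - 4(-6) = 25, so r = (1 ± 5)/2.
Solving: r_1 = 3, r_2 = -2.

indicial: r^2 - 1 r - 6 = 0; roots r_1 = 3, r_2 = -2


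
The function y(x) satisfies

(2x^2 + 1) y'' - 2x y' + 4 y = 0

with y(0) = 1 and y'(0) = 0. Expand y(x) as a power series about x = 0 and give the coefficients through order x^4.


Ansatz: y(x) = sum_{n>=0} a_n x^n, so y'(x) = sum_{n>=1} n a_n x^(n-1) and y''(x) = sum_{n>=2} n(n-1) a_n x^(n-2).
Substitute into P(x) y'' + Q(x) y' + R(x) y = 0 with P(x) = 2x^2 + 1, Q(x) = -2x, R(x) = 4, and match powers of x.
Initial conditions: a_0 = 1, a_1 = 0.
Setting the coefficient of each power of x to zero and solving order by order (substituting the coefficients already found):
  x^0: 2 a_2 + 4 a_0 = 0  ->  2 a_2 = -4 a_0 = -4  ->  a_2 = -2
  x^1: 6 a_3 + 2 a_1 = 0  ->  6 a_3 = -2 a_1 = 0  ->  a_3 = 0
  x^2: 12 a_4 + 4 a_2 = 0  ->  12 a_4 = -4 a_2 = 8  ->  a_4 = 2/3
Truncated series: y(x) = 1 - 2 x^2 + (2/3) x^4 + O(x^5).

a_0 = 1; a_1 = 0; a_2 = -2; a_3 = 0; a_4 = 2/3


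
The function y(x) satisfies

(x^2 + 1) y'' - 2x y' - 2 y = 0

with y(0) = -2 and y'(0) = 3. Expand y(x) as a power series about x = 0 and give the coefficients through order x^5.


Ansatz: y(x) = sum_{n>=0} a_n x^n, so y'(x) = sum_{n>=1} n a_n x^(n-1) and y''(x) = sum_{n>=2} n(n-1) a_n x^(n-2).
Substitute into P(x) y'' + Q(x) y' + R(x) y = 0 with P(x) = x^2 + 1, Q(x) = -2x, R(x) = -2, and match powers of x.
Initial conditions: a_0 = -2, a_1 = 3.
Setting the coefficient of each power of x to zero and solving order by order (substituting the coefficients already found):
  x^0: 2 a_2 - 2 a_0 = 0  ->  2 a_2 = 2 a_0 = -4  ->  a_2 = -2
  x^1: 6 a_3 - 4 a_1 = 0  ->  6 a_3 = 4 a_1 = 12  ->  a_3 = 2
  x^2: 12 a_4 - 4 a_2 = 0  ->  12 a_4 = 4 a_2 = -8  ->  a_4 = -2/3
  x^3: 20 a_5 - 2 a_3 = 0  ->  20 a_5 = 2 a_3 = 4  ->  a_5 = 1/5
Truncated series: y(x) = -2 + 3 x - 2 x^2 + 2 x^3 - (2/3) x^4 + (1/5) x^5 + O(x^6).

a_0 = -2; a_1 = 3; a_2 = -2; a_3 = 2; a_4 = -2/3; a_5 = 1/5


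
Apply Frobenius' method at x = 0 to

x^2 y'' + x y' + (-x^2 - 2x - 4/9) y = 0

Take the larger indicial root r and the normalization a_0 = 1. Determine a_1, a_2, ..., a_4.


Write in Frobenius form y'' + (p(x)/x) y' + (q(x)/x^2) y = 0:
  p(x) = 1,  q(x) = -x^2 - 2x - 4/9.
Indicial equation: r(r-1) + (1) r + (-4/9) = 0 -> roots r_1 = 2/3, r_2 = -2/3.
Take r = r_1 = 2/3. Let y(x) = x^r sum_{n>=0} a_n x^n with a_0 = 1.
Substitute y = x^r sum a_n x^n and match x^{r+n}. The recurrence is
  D(n) a_n - 2 a_{n-1} - 1 a_{n-2} = 0,  where D(n) = (r+n)(r+n-1) + (1)(r+n) + (-4/9).
  a_n = [2 a_{n-1} + 1 a_{n-2}] / D(n).
Since the indicial polynomial factors as (r - r_1)(r - r_2), D(n) = (r_1 + n - r_1)(r_1 + n - r_2) = n(n + 4/3).
Evaluating step by step (a_0 = 1):
  n = 1: D(1) = 1(1 + 4/3) = 7/3; numerator = 2(1) = 2; a_1 = (2)/(7/3) = 6/7
  n = 2: D(2) = 2(2 + 4/3) = 20/3; numerator = 2(6/7) + 1(1) = 19/7; a_2 = (19/7)/(20/3) = 57/140
  n = 3: D(3) = 3(3 + 4/3) = 13; numerator = 2(57/140) + 1(6/7) = 117/70; a_3 = (117/70)/(13) = 9/70
  n = 4: D(4) = 4(4 + 4/3) = 64/3; numerator = 2(9/70) + 1(57/140) = 93/140; a_4 = (93/140)/(64/3) = 279/8960

r = 2/3; a_0 = 1; a_1 = 6/7; a_2 = 57/140; a_3 = 9/70; a_4 = 279/8960


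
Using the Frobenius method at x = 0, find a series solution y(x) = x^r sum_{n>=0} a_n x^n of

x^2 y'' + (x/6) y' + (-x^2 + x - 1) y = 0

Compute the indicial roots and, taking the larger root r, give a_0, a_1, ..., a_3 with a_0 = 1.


Write in Frobenius form y'' + (p(x)/x) y' + (q(x)/x^2) y = 0:
  p(x) = 1/6,  q(x) = -x^2 + x - 1.
Indicial equation: r(r-1) + (1/6) r + (-1) = 0 -> roots r_1 = 3/2, r_2 = -2/3.
Take r = r_1 = 3/2. Let y(x) = x^r sum_{n>=0} a_n x^n with a_0 = 1.
Substitute y = x^r sum a_n x^n and match x^{r+n}. The recurrence is
  D(n) a_n + 1 a_{n-1} - 1 a_{n-2} = 0,  where D(n) = (r+n)(r+n-1) + (1/6)(r+n) + (-1).
  a_n = [-1 a_{n-1} + 1 a_{n-2}] / D(n).
Since the indicial polynomial factors as (r - r_1)(r - r_2), D(n) = (r_1 + n - r_1)(r_1 + n - r_2) = n(n + 13/6).
Evaluating step by step (a_0 = 1):
  n = 1: D(1) = 1(1 + 13/6) = 19/6; numerator = -1(1) = -1; a_1 = (-1)/(19/6) = -6/19
  n = 2: D(2) = 2(2 + 13/6) = 25/3; numerator = -1(-6/19) + 1(1) = 25/19; a_2 = (25/19)/(25/3) = 3/19
  n = 3: D(3) = 3(3 + 13/6) = 31/2; numerator = -1(3/19) + 1(-6/19) = -9/19; a_3 = (-9/19)/(31/2) = -18/589

r = 3/2; a_0 = 1; a_1 = -6/19; a_2 = 3/19; a_3 = -18/589


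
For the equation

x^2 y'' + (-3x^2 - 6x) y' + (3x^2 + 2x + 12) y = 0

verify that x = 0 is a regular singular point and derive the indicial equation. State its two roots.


Divide by x^2 to reach normal form y'' + P_1(x) y' + P_2(x) y = 0 with P_1(x) = -3 - 6/x and P_2(x) = 3 + 2/x + 12/x^2.
x = 0 is a singular point because the y'-coefficient -3 - 6/x has a pole at x = 0 and the y-coefficient 3 + 2/x + 12/x^2 has a pole at x = 0.
It is a regular singular point because x P_1(x) = p(x) = -3x - 6 and x^2 P_2(x) = q(x) = 3x^2 + 2x + 12 are polynomials, hence analytic at x = 0.
p(0) = -6,  q(0) = 12.
Indicial equation: r(r-1) + p(0) r + q(0) = 0, i.e. r^2 + (p(0) - 1) r + q(0) = 0, i.e. r^2 - 7 r + 12 = 0.
Discriminant: (-7)^2 - 4(12) = 1, so r = (7 ± 1)/2.
Solving: r_1 = 4, r_2 = 3.

indicial: r^2 - 7 r + 12 = 0; roots r_1 = 4, r_2 = 3


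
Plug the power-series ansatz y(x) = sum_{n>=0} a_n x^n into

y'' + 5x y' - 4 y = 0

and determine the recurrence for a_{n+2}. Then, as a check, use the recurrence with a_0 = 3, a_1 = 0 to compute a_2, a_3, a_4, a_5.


Substitute y = sum_n a_n x^n.
y''(x) has coefficient (n+2)(n+1) a_{n+2} at x^n;
5 x y'(x) has coefficient 5 n a_n at x^n (shift);
-4 y(x) has coefficient -4 a_n at x^n.
Matching x^n: (n+2)(n+1) a_{n+2} + (5n - 4) a_n = 0.
Thus a_{n+2} = (-5n + 4) / ((n+1)(n+2)) * a_n.

Check with a_0 = 3, a_1 = 0 (apply the recurrence for n = 0, 1, 2, 3): a_0 = 3, a_1 = 0, a_2 = 6, a_3 = 0, a_4 = -3, a_5 = 0.

a_(n+2) = (-5n + 4) / ((n+1)(n+2)) * a_n; check: a_0 = 3, a_1 = 0, a_2 = 6, a_3 = 0, a_4 = -3, a_5 = 0


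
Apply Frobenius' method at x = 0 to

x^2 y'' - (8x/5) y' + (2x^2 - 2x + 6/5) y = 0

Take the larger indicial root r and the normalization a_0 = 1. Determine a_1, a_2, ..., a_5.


Write in Frobenius form y'' + (p(x)/x) y' + (q(x)/x^2) y = 0:
  p(x) = -8/5,  q(x) = 2x^2 - 2x + 6/5.
Indicial equation: r(r-1) + (-8/5) r + (6/5) = 0 -> roots r_1 = 2, r_2 = 3/5.
Take r = r_1 = 2. Let y(x) = x^r sum_{n>=0} a_n x^n with a_0 = 1.
Substitute y = x^r sum a_n x^n and match x^{r+n}. The recurrence is
  D(n) a_n - 2 a_{n-1} + 2 a_{n-2} = 0,  where D(n) = (r+n)(r+n-1) + (-8/5)(r+n) + (6/5).
  a_n = [2 a_{n-1} - 2 a_{n-2}] / D(n).
Since the indicial polynomial factors as (r - r_1)(r - r_2), D(n) = (r_1 + n - r_1)(r_1 + n - r_2) = n(n + 7/5).
Evaluating step by step (a_0 = 1):
  n = 1: D(1) = 1(1 + 7/5) = 12/5; numerator = 2(1) = 2; a_1 = (2)/(12/5) = 5/6
  n = 2: D(2) = 2(2 + 7/5) = 34/5; numerator = 2(5/6) - 2(1) = -1/3; a_2 = (-1/3)/(34/5) = -5/102
  n = 3: D(3) = 3(3 + 7/5) = 66/5; numerator = 2(-5/102) - 2(5/6) = -30/17; a_3 = (-30/17)/(66/5) = -25/187
  n = 4: D(4) = 4(4 + 7/5) = 108/5; numerator = 2(-25/187) - 2(-5/102) = -95/561; a_4 = (-95/561)/(108/5) = -475/60588
  n = 5: D(5) = 5(5 + 7/5) = 32; numerator = 2(-475/60588) - 2(-25/187) = 7625/30294; a_5 = (7625/30294)/(32) = 7625/969408

r = 2; a_0 = 1; a_1 = 5/6; a_2 = -5/102; a_3 = -25/187; a_4 = -475/60588; a_5 = 7625/969408


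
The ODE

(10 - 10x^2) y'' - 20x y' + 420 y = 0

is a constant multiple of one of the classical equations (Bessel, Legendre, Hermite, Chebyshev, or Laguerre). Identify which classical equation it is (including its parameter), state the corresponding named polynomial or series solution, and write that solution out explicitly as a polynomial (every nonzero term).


All three coefficients share the factor 10; dividing through by 10 gives  (1 - x^2) y'' - 2x y' + 42 y = 0.
This matches the Legendre equation (1 - x^2) y'' - 2x y' + n(n+1) y = 0 (note the -2x y' term) with n(n+1) = 42, so n = 6; the polynomial solution is P_6(x).
With y = sum_k a_k x^k, matching x^k gives (k+2)(k+1) a_{k+2} = [k(k+1) - n(n+1)] a_k = (k - 6)(k + 7) a_k. The right side vanishes at k = 6, so the series with the parity of 6 terminates at degree 6.
Standard normalization (P_n(1) = 1): leading coefficient (2n)!/(2^n (n!)^2) = 479001600/(64*518400) = 231/16, so a_6 = 231/16. Work downward with a_k = (k+1)(k+2) a_{k+2} / ((k - 6)(k + 7)):
  a_4 = (5)(6)(231/16) / ((4 - 6)(4 + 7)) = (3465/8)/(-22) = -315/16
  a_2 = (3)(4)(-315/16) / ((2 - 6)(2 + 7)) = (-945/4)/(-36) = 105/16
  a_0 = (1)(2)(105/16) / ((0 - 6)(0 + 7)) = (105/8)/(-42) = -5/16
Hence P_6(x) = 231 x^6/16 - 315 x^4/16 + 105 x^2/16 - 5/16.

P_6(x); series = 231 x^6/16 - 315 x^4/16 + 105 x^2/16 - 5/16


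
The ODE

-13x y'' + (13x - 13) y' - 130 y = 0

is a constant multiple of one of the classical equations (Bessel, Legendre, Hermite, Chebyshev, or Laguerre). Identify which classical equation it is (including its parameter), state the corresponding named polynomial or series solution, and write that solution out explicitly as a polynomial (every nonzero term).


All three coefficients share the factor -13; dividing through by -13 gives  x y'' + (1 - x) y' + 10 y = 0.
This matches the Laguerre equation x y'' + (1 - x) y' + n y = 0 with n = 10; the polynomial solution is L_10(x).
With y = sum_k a_k x^k, matching x^k gives (k+1)k a_{k+1} + (k+1) a_{k+1} - k a_k + n a_k = 0, i.e. (k+1)^2 a_{k+1} = (k - n) a_k = (k - 10) a_k. The right side vanishes at k = 10, so the series terminates at degree 10.
Standard normalization L_n(0) = 1 gives a_0 = 1. Work upward with a_{k+1} = (k - 10) a_k / (k+1)^2:
  a_1 = (0 - 10)(1) / 1^2 = -10/1 = -10
  a_2 = (1 - 10)(-10) / 2^2 = 90/4 = 45/2
  a_3 = (2 - 10)(45/2) / 3^2 = -180/9 = -20
  a_4 = (3 - 10)(-20) / 4^2 = 140/16 = 35/4
  a_5 = (4 - 10)(35/4) / 5^2 = (-105/2)/25 = -21/10
  a_6 = (5 - 10)(-21/10) / 6^2 = (21/2)/36 = 7/24
  a_7 = (6 - 10)(7/24) / 7^2 = (-7/6)/49 = -1/42
  a_8 = (7 - 10)(-1/42) / 8^2 = (1/14)/64 = 1/896
  a_9 = (8 - 10)(1/896) / 9^2 = (-1/448)/81 = -1/36288
  a_10 = (9 - 10)(-1/36288) / 10^2 = (1/36288)/100 = 1/3628800
Hence L_10(x) = x^10/3628800 - x^9/36288 + x^8/896 - x^7/42 + 7 x^6/24 - 21 x^5/10 + 35 x^4/4 - 20 x^3 + 45 x^2/2 - 10 x + 1.

L_10(x); series = x^10/3628800 - x^9/36288 + x^8/896 - x^7/42 + 7 x^6/24 - 21 x^5/10 + 35 x^4/4 - 20 x^3 + 45 x^2/2 - 10 x + 1


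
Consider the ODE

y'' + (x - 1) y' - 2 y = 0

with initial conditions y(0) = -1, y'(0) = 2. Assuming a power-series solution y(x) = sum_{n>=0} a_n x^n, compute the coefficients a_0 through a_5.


Ansatz: y(x) = sum_{n>=0} a_n x^n, so y'(x) = sum_{n>=1} n a_n x^(n-1) and y''(x) = sum_{n>=2} n(n-1) a_n x^(n-2).
Substitute into P(x) y'' + Q(x) y' + R(x) y = 0 with P(x) = 1, Q(x) = x - 1, R(x) = -2, and match powers of x.
Initial conditions: a_0 = -1, a_1 = 2.
Setting the coefficient of each power of x to zero and solving order by order (substituting the coefficients already found):
  x^0: 2 a_2 - a_1 - 2 a_0 = 0  ->  2 a_2 = a_1 + 2 a_0 = 0  ->  a_2 = 0
  x^1: 6 a_3 - 2 a_2 - a_1 = 0  ->  6 a_3 = 2 a_2 + a_1 = 2  ->  a_3 = 1/3
  x^2: 12 a_4 - 3 a_3 = 0  ->  12 a_4 = 3 a_3 = 1  ->  a_4 = 1/12
  x^3: 20 a_5 - 4 a_4 + a_3 = 0  ->  20 a_5 = 4 a_4 - a_3 = 0  ->  a_5 = 0
Truncated series: y(x) = -1 + 2 x + (1/3) x^3 + (1/12) x^4 + O(x^6).

a_0 = -1; a_1 = 2; a_2 = 0; a_3 = 1/3; a_4 = 1/12; a_5 = 0


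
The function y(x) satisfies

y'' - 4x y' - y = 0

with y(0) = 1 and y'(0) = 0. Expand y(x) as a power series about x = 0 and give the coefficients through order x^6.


Ansatz: y(x) = sum_{n>=0} a_n x^n, so y'(x) = sum_{n>=1} n a_n x^(n-1) and y''(x) = sum_{n>=2} n(n-1) a_n x^(n-2).
Substitute into P(x) y'' + Q(x) y' + R(x) y = 0 with P(x) = 1, Q(x) = -4x, R(x) = -1, and match powers of x.
Initial conditions: a_0 = 1, a_1 = 0.
Setting the coefficient of each power of x to zero and solving order by order (substituting the coefficients already found):
  x^0: 2 a_2 - a_0 = 0  ->  2 a_2 = a_0 = 1  ->  a_2 = 1/2
  x^1: 6 a_3 - 5 a_1 = 0  ->  6 a_3 = 5 a_1 = 0  ->  a_3 = 0
  x^2: 12 a_4 - 9 a_2 = 0  ->  12 a_4 = 9 a_2 = 9/2  ->  a_4 = 3/8
  x^3: 20 a_5 - 13 a_3 = 0  ->  20 a_5 = 13 a_3 = 0  ->  a_5 = 0
  x^4: 30 a_6 - 17 a_4 = 0  ->  30 a_6 = 17 a_4 = 51/8  ->  a_6 = 17/80
Truncated series: y(x) = 1 + (1/2) x^2 + (3/8) x^4 + (17/80) x^6 + O(x^7).

a_0 = 1; a_1 = 0; a_2 = 1/2; a_3 = 0; a_4 = 3/8; a_5 = 0; a_6 = 17/80


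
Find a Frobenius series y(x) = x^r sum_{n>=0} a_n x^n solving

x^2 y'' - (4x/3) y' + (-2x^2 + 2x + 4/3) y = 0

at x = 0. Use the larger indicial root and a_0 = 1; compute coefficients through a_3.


Write in Frobenius form y'' + (p(x)/x) y' + (q(x)/x^2) y = 0:
  p(x) = -4/3,  q(x) = -2x^2 + 2x + 4/3.
Indicial equation: r(r-1) + (-4/3) r + (4/3) = 0 -> roots r_1 = 4/3, r_2 = 1.
Take r = r_1 = 4/3. Let y(x) = x^r sum_{n>=0} a_n x^n with a_0 = 1.
Substitute y = x^r sum a_n x^n and match x^{r+n}. The recurrence is
  D(n) a_n + 2 a_{n-1} - 2 a_{n-2} = 0,  where D(n) = (r+n)(r+n-1) + (-4/3)(r+n) + (4/3).
  a_n = [-2 a_{n-1} + 2 a_{n-2}] / D(n).
Since the indicial polynomial factors as (r - r_1)(r - r_2), D(n) = (r_1 + n - r_1)(r_1 + n - r_2) = n(n + 1/3).
Evaluating step by step (a_0 = 1):
  n = 1: D(1) = 1(1 + 1/3) = 4/3; numerator = -2(1) = -2; a_1 = (-2)/(4/3) = -3/2
  n = 2: D(2) = 2(2 + 1/3) = 14/3; numerator = -2(-3/2) + 2(1) = 5; a_2 = (5)/(14/3) = 15/14
  n = 3: D(3) = 3(3 + 1/3) = 10; numerator = -2(15/14) + 2(-3/2) = -36/7; a_3 = (-36/7)/(10) = -18/35

r = 4/3; a_0 = 1; a_1 = -3/2; a_2 = 15/14; a_3 = -18/35


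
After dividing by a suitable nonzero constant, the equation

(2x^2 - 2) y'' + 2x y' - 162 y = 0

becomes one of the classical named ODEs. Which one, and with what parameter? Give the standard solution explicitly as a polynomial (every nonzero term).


All three coefficients share the factor -2; dividing through by -2 gives  (1 - x^2) y'' - x y' + 81 y = 0.
This matches the Chebyshev equation (1 - x^2) y'' - x y' + n^2 y = 0 (note the -x y' term, not -2x y') with n^2 = 81, so n = 9; the polynomial solution is T_9(x).
With y = sum_k a_k x^k, matching x^k gives (k+2)(k+1) a_{k+2} = (k^2 - n^2) a_k = (k - 9)(k + 9) a_k. The right side vanishes at k = 9, so the series with the parity of 9 terminates at degree 9.
Standard normalization: leading coefficient of T_n is 2^(n-1), so a_9 = 2^8 = 256. Work downward with a_k = (k+1)(k+2) a_{k+2} / ((k - 9)(k + 9)):
  a_7 = (8)(9)(256) / ((7 - 9)(7 + 9)) = 18432/(-32) = -576
  a_5 = (6)(7)(-576) / ((5 - 9)(5 + 9)) = -24192/(-56) = 432
  a_3 = (4)(5)(432) / ((3 - 9)(3 + 9)) = 8640/(-72) = -120
  a_1 = (2)(3)(-120) / ((1 - 9)(1 + 9)) = -720/(-80) = 9
Hence T_9(x) = 256 x^9 - 576 x^7 + 432 x^5 - 120 x^3 + 9 x.

T_9(x); series = 256 x^9 - 576 x^7 + 432 x^5 - 120 x^3 + 9 x


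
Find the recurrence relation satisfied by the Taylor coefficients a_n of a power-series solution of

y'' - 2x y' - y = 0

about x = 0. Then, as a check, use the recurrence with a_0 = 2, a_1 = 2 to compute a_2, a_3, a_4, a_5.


Substitute y = sum_n a_n x^n.
y''(x) has coefficient (n+2)(n+1) a_{n+2} at x^n;
-2 x y'(x) has coefficient -2 n a_n at x^n (shift);
-y(x) has coefficient -1 a_n at x^n.
Matching x^n: (n+2)(n+1) a_{n+2} + (-2n - 1) a_n = 0.
Thus a_{n+2} = (2n + 1) / ((n+1)(n+2)) * a_n.

Check with a_0 = 2, a_1 = 2 (apply the recurrence for n = 0, 1, 2, 3): a_0 = 2, a_1 = 2, a_2 = 1, a_3 = 1, a_4 = 5/12, a_5 = 7/20.

a_(n+2) = (2n + 1) / ((n+1)(n+2)) * a_n; check: a_0 = 2, a_1 = 2, a_2 = 1, a_3 = 1, a_4 = 5/12, a_5 = 7/20


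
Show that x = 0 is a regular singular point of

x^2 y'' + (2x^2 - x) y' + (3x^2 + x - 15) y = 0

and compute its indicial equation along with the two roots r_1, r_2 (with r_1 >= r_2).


Divide by x^2 to reach normal form y'' + P_1(x) y' + P_2(x) y = 0 with P_1(x) = 2 - 1/x and P_2(x) = 3 + 1/x - 15/x^2.
x = 0 is a singular point because the y'-coefficient 2 - 1/x has a pole at x = 0 and the y-coefficient 3 + 1/x - 15/x^2 has a pole at x = 0.
It is a regular singular point because x P_1(x) = p(x) = 2x - 1 and x^2 P_2(x) = q(x) = 3x^2 + x - 15 are polynomials, hence analytic at x = 0.
p(0) = -1,  q(0) = -15.
Indicial equation: r(r-1) + p(0) r + q(0) = 0, i.e. r^2 + (p(0) - 1) r + q(0) = 0, i.e. r^2 - 2 r - 15 = 0.
Discriminant: (-2)^2 - 4(-15) = 64, so r = (2 ± 8)/2.
Solving: r_1 = 5, r_2 = -3.

indicial: r^2 - 2 r - 15 = 0; roots r_1 = 5, r_2 = -3


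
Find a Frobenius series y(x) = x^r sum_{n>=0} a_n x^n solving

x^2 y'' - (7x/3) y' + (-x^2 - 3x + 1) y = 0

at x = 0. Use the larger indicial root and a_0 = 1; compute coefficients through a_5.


Write in Frobenius form y'' + (p(x)/x) y' + (q(x)/x^2) y = 0:
  p(x) = -7/3,  q(x) = -x^2 - 3x + 1.
Indicial equation: r(r-1) + (-7/3) r + (1) = 0 -> roots r_1 = 3, r_2 = 1/3.
Take r = r_1 = 3. Let y(x) = x^r sum_{n>=0} a_n x^n with a_0 = 1.
Substitute y = x^r sum a_n x^n and match x^{r+n}. The recurrence is
  D(n) a_n - 3 a_{n-1} - 1 a_{n-2} = 0,  where D(n) = (r+n)(r+n-1) + (-7/3)(r+n) + (1).
  a_n = [3 a_{n-1} + 1 a_{n-2}] / D(n).
Since the indicial polynomial factors as (r - r_1)(r - r_2), D(n) = (r_1 + n - r_1)(r_1 + n - r_2) = n(n + 8/3).
Evaluating step by step (a_0 = 1):
  n = 1: D(1) = 1(1 + 8/3) = 11/3; numerator = 3(1) = 3; a_1 = (3)/(11/3) = 9/11
  n = 2: D(2) = 2(2 + 8/3) = 28/3; numerator = 3(9/11) + 1(1) = 38/11; a_2 = (38/11)/(28/3) = 57/154
  n = 3: D(3) = 3(3 + 8/3) = 17; numerator = 3(57/154) + 1(9/11) = 27/14; a_3 = (27/14)/(17) = 27/238
  n = 4: D(4) = 4(4 + 8/3) = 80/3; numerator = 3(27/238) + 1(57/154) = 930/1309; a_4 = (930/1309)/(80/3) = 279/10472
  n = 5: D(5) = 5(5 + 8/3) = 115/3; numerator = 3(279/10472) + 1(27/238) = 2025/10472; a_5 = (2025/10472)/(115/3) = 1215/240856

r = 3; a_0 = 1; a_1 = 9/11; a_2 = 57/154; a_3 = 27/238; a_4 = 279/10472; a_5 = 1215/240856


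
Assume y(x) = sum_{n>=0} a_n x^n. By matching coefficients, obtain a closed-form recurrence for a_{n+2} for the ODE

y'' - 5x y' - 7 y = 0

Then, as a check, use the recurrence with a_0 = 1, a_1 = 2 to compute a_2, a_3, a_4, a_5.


Substitute y = sum_n a_n x^n.
y''(x) has coefficient (n+2)(n+1) a_{n+2} at x^n;
-5 x y'(x) has coefficient -5 n a_n at x^n (shift);
-7 y(x) has coefficient -7 a_n at x^n.
Matching x^n: (n+2)(n+1) a_{n+2} + (-5n - 7) a_n = 0.
Thus a_{n+2} = (5n + 7) / ((n+1)(n+2)) * a_n.

Check with a_0 = 1, a_1 = 2 (apply the recurrence for n = 0, 1, 2, 3): a_0 = 1, a_1 = 2, a_2 = 7/2, a_3 = 4, a_4 = 119/24, a_5 = 22/5.

a_(n+2) = (5n + 7) / ((n+1)(n+2)) * a_n; check: a_0 = 1, a_1 = 2, a_2 = 7/2, a_3 = 4, a_4 = 119/24, a_5 = 22/5


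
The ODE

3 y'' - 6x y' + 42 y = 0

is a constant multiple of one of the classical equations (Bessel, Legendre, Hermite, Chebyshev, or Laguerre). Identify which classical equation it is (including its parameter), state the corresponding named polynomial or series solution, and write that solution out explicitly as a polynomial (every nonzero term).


All three coefficients share the factor 3; dividing through by 3 gives  y'' - 2x y' + 14 y = 0.
This matches the Hermite equation y'' - 2x y' + 2n y = 0 with 2n = 14, so n = 7; the polynomial solution is H_7(x).
With y = sum_k a_k x^k, matching x^k gives (k+2)(k+1) a_{k+2} = 2(k - n) a_k = 2(k - 7) a_k. The right side vanishes at k = 7, so the series with the parity of 7 terminates at degree 7.
Standard normalization: leading coefficient of H_n is 2^n, so a_7 = 2^7 = 128. Work downward with a_k = (k+1)(k+2) a_{k+2} / (2(k - n)):
  a_5 = (6)(7)(128) / (2(5 - 7)) = 5376/(-4) = -1344
  a_3 = (4)(5)(-1344) / (2(3 - 7)) = -26880/(-8) = 3360
  a_1 = (2)(3)(3360) / (2(1 - 7)) = 20160/(-12) = -1680
Hence H_7(x) = 128 x^7 - 1344 x^5 + 3360 x^3 - 1680 x.

H_7(x); series = 128 x^7 - 1344 x^5 + 3360 x^3 - 1680 x


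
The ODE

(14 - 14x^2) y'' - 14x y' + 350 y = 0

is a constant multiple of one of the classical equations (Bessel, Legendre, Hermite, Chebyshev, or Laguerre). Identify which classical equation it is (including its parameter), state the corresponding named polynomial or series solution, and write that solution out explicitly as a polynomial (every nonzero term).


All three coefficients share the factor 14; dividing through by 14 gives  (1 - x^2) y'' - x y' + 25 y = 0.
This matches the Chebyshev equation (1 - x^2) y'' - x y' + n^2 y = 0 (note the -x y' term, not -2x y') with n^2 = 25, so n = 5; the polynomial solution is T_5(x).
With y = sum_k a_k x^k, matching x^k gives (k+2)(k+1) a_{k+2} = (k^2 - n^2) a_k = (k - 5)(k + 5) a_k. The right side vanishes at k = 5, so the series with the parity of 5 terminates at degree 5.
Standard normalization: leading coefficient of T_n is 2^(n-1), so a_5 = 2^4 = 16. Work downward with a_k = (k+1)(k+2) a_{k+2} / ((k - 5)(k + 5)):
  a_3 = (4)(5)(16) / ((3 - 5)(3 + 5)) = 320/(-16) = -20
  a_1 = (2)(3)(-20) / ((1 - 5)(1 + 5)) = -120/(-24) = 5
Hence T_5(x) = 16 x^5 - 20 x^3 + 5 x.

T_5(x); series = 16 x^5 - 20 x^3 + 5 x


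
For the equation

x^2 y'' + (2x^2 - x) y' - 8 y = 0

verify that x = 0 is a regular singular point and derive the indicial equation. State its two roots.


Divide by x^2 to reach normal form y'' + P_1(x) y' + P_2(x) y = 0 with P_1(x) = 2 - 1/x and P_2(x) = -8/x^2.
x = 0 is a singular point because the y'-coefficient 2 - 1/x has a pole at x = 0 and the y-coefficient -8/x^2 has a pole at x = 0.
It is a regular singular point because x P_1(x) = p(x) = 2x - 1 and x^2 P_2(x) = q(x) = -8 are polynomials, hence analytic at x = 0.
p(0) = -1,  q(0) = -8.
Indicial equation: r(r-1) + p(0) r + q(0) = 0, i.e. r^2 + (p(0) - 1) r + q(0) = 0, i.e. r^2 - 2 r - 8 = 0.
Discriminant: (-2)^2 - 4(-8) = 36, so r = (2 ± 6)/2.
Solving: r_1 = 4, r_2 = -2.

indicial: r^2 - 2 r - 8 = 0; roots r_1 = 4, r_2 = -2


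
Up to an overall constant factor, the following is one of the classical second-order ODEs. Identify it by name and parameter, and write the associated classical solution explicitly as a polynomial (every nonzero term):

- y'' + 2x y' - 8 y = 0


All three coefficients share the factor -1; dividing through by -1 gives  y'' - 2x y' + 8 y = 0.
This matches the Hermite equation y'' - 2x y' + 2n y = 0 with 2n = 8, so n = 4; the polynomial solution is H_4(x).
With y = sum_k a_k x^k, matching x^k gives (k+2)(k+1) a_{k+2} = 2(k - n) a_k = 2(k - 4) a_k. The right side vanishes at k = 4, so the series with the parity of 4 terminates at degree 4.
Standard normalization: leading coefficient of H_n is 2^n, so a_4 = 2^4 = 16. Work downward with a_k = (k+1)(k+2) a_{k+2} / (2(k - n)):
  a_2 = (3)(4)(16) / (2(2 - 4)) = 192/(-4) = -48
  a_0 = (1)(2)(-48) / (2(0 - 4)) = -96/(-8) = 12
Hence H_4(x) = 16 x^4 - 48 x^2 + 12.

H_4(x); series = 16 x^4 - 48 x^2 + 12


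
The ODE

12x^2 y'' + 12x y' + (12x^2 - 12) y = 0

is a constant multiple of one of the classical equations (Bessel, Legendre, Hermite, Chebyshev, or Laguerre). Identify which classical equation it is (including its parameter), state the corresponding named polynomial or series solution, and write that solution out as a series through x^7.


All three coefficients share the factor 12; dividing through by 12 gives  x^2 y'' + x y' + (x^2 - 1) y = 0.
This matches the Bessel equation x^2 y'' + x y' + (x^2 - nu^2) y = 0 with nu^2 = 1, so nu = 1; the solution bounded at x = 0 is J_1(x).
Frobenius at x = 0: indicial roots ±nu; for r = nu the recurrence k(k + 2nu) c_k = -c_{k-2} gives the standard series J_nu(x) = sum_{k>=0} (-1)^k / (k! (k+nu)!) (x/2)^(2k+nu). Evaluate the first 4 terms:
  k = 0: (-1)^0 / (0! * 1! * 2^1) x^1 = 1/(1*1*2) x^1 = (1/2) x^1
  k = 1: (-1)^1 / (1! * 2! * 2^3) x^3 = -1/(1*2*8) x^3 = (-1/16) x^3
  k = 2: (-1)^2 / (2! * 3! * 2^5) x^5 = 1/(2*6*32) x^5 = (1/384) x^5
  k = 3: (-1)^3 / (3! * 4! * 2^7) x^7 = -1/(6*24*128) x^7 = (-1/18432) x^7
Hence J_1(x) = -x^7/18432 + x^5/384 - x^3/16 + x/2 + ....

J_1(x); series = -x^7/18432 + x^5/384 - x^3/16 + x/2


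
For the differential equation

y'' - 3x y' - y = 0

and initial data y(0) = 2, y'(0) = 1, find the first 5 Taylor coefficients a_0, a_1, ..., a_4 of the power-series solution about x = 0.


Ansatz: y(x) = sum_{n>=0} a_n x^n, so y'(x) = sum_{n>=1} n a_n x^(n-1) and y''(x) = sum_{n>=2} n(n-1) a_n x^(n-2).
Substitute into P(x) y'' + Q(x) y' + R(x) y = 0 with P(x) = 1, Q(x) = -3x, R(x) = -1, and match powers of x.
Initial conditions: a_0 = 2, a_1 = 1.
Setting the coefficient of each power of x to zero and solving order by order (substituting the coefficients already found):
  x^0: 2 a_2 - a_0 = 0  ->  2 a_2 = a_0 = 2  ->  a_2 = 1
  x^1: 6 a_3 - 4 a_1 = 0  ->  6 a_3 = 4 a_1 = 4  ->  a_3 = 2/3
  x^2: 12 a_4 - 7 a_2 = 0  ->  12 a_4 = 7 a_2 = 7  ->  a_4 = 7/12
Truncated series: y(x) = 2 + x + x^2 + (2/3) x^3 + (7/12) x^4 + O(x^5).

a_0 = 2; a_1 = 1; a_2 = 1; a_3 = 2/3; a_4 = 7/12


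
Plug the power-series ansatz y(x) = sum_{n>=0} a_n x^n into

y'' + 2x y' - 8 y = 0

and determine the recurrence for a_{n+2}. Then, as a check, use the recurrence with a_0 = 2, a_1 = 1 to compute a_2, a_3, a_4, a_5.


Substitute y = sum_n a_n x^n.
y''(x) has coefficient (n+2)(n+1) a_{n+2} at x^n;
2 x y'(x) has coefficient 2 n a_n at x^n (shift);
-8 y(x) has coefficient -8 a_n at x^n.
Matching x^n: (n+2)(n+1) a_{n+2} + (2n - 8) a_n = 0.
Thus a_{n+2} = (-2n + 8) / ((n+1)(n+2)) * a_n.

Check with a_0 = 2, a_1 = 1 (apply the recurrence for n = 0, 1, 2, 3): a_0 = 2, a_1 = 1, a_2 = 8, a_3 = 1, a_4 = 8/3, a_5 = 1/10.

a_(n+2) = (-2n + 8) / ((n+1)(n+2)) * a_n; check: a_0 = 2, a_1 = 1, a_2 = 8, a_3 = 1, a_4 = 8/3, a_5 = 1/10


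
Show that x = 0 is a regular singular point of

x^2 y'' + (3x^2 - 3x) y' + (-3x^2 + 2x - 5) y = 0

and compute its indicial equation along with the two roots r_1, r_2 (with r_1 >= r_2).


Divide by x^2 to reach normal form y'' + P_1(x) y' + P_2(x) y = 0 with P_1(x) = 3 - 3/x and P_2(x) = -3 + 2/x - 5/x^2.
x = 0 is a singular point because the y'-coefficient 3 - 3/x has a pole at x = 0 and the y-coefficient -3 + 2/x - 5/x^2 has a pole at x = 0.
It is a regular singular point because x P_1(x) = p(x) = 3x - 3 and x^2 P_2(x) = q(x) = -3x^2 + 2x - 5 are polynomials, hence analytic at x = 0.
p(0) = -3,  q(0) = -5.
Indicial equation: r(r-1) + p(0) r + q(0) = 0, i.e. r^2 + (p(0) - 1) r + q(0) = 0, i.e. r^2 - 4 r - 5 = 0.
Discriminant: (-4)^2 - 4(-5) = 36, so r = (4 ± 6)/2.
Solving: r_1 = 5, r_2 = -1.

indicial: r^2 - 4 r - 5 = 0; roots r_1 = 5, r_2 = -1


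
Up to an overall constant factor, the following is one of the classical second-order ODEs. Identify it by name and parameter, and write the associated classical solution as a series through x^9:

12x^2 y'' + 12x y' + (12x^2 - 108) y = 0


All three coefficients share the factor 12; dividing through by 12 gives  x^2 y'' + x y' + (x^2 - 9) y = 0.
This matches the Bessel equation x^2 y'' + x y' + (x^2 - nu^2) y = 0 with nu^2 = 9, so nu = 3; the solution bounded at x = 0 is J_3(x).
Frobenius at x = 0: indicial roots ±nu; for r = nu the recurrence k(k + 2nu) c_k = -c_{k-2} gives the standard series J_nu(x) = sum_{k>=0} (-1)^k / (k! (k+nu)!) (x/2)^(2k+nu). Evaluate the first 4 terms:
  k = 0: (-1)^0 / (0! * 3! * 2^3) x^3 = 1/(1*6*8) x^3 = (1/48) x^3
  k = 1: (-1)^1 / (1! * 4! * 2^5) x^5 = -1/(1*24*32) x^5 = (-1/768) x^5
  k = 2: (-1)^2 / (2! * 5! * 2^7) x^7 = 1/(2*120*128) x^7 = (1/30720) x^7
  k = 3: (-1)^3 / (3! * 6! * 2^9) x^9 = -1/(6*720*512) x^9 = (-1/2211840) x^9
Hence J_3(x) = -x^9/2211840 + x^7/30720 - x^5/768 + x^3/48 + ....

J_3(x); series = -x^9/2211840 + x^7/30720 - x^5/768 + x^3/48


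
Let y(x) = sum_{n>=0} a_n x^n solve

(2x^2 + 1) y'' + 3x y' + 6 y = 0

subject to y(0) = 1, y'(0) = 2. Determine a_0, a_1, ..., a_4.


Ansatz: y(x) = sum_{n>=0} a_n x^n, so y'(x) = sum_{n>=1} n a_n x^(n-1) and y''(x) = sum_{n>=2} n(n-1) a_n x^(n-2).
Substitute into P(x) y'' + Q(x) y' + R(x) y = 0 with P(x) = 2x^2 + 1, Q(x) = 3x, R(x) = 6, and match powers of x.
Initial conditions: a_0 = 1, a_1 = 2.
Setting the coefficient of each power of x to zero and solving order by order (substituting the coefficients already found):
  x^0: 2 a_2 + 6 a_0 = 0  ->  2 a_2 = -6 a_0 = -6  ->  a_2 = -3
  x^1: 6 a_3 + 9 a_1 = 0  ->  6 a_3 = -9 a_1 = -18  ->  a_3 = -3
  x^2: 12 a_4 + 16 a_2 = 0  ->  12 a_4 = -16 a_2 = 48  ->  a_4 = 4
Truncated series: y(x) = 1 + 2 x - 3 x^2 - 3 x^3 + 4 x^4 + O(x^5).

a_0 = 1; a_1 = 2; a_2 = -3; a_3 = -3; a_4 = 4


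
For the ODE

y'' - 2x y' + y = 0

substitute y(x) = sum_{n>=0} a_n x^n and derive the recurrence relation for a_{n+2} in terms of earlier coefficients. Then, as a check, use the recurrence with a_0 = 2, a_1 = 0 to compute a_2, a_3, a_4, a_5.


Substitute y = sum_n a_n x^n.
y''(x) has coefficient (n+2)(n+1) a_{n+2} at x^n;
-2 x y'(x) has coefficient -2 n a_n at x^n (shift);
y(x) has coefficient 1 a_n at x^n.
Matching x^n: (n+2)(n+1) a_{n+2} + (-2n + 1) a_n = 0.
Thus a_{n+2} = (2n - 1) / ((n+1)(n+2)) * a_n.

Check with a_0 = 2, a_1 = 0 (apply the recurrence for n = 0, 1, 2, 3): a_0 = 2, a_1 = 0, a_2 = -1, a_3 = 0, a_4 = -1/4, a_5 = 0.

a_(n+2) = (2n - 1) / ((n+1)(n+2)) * a_n; check: a_0 = 2, a_1 = 0, a_2 = -1, a_3 = 0, a_4 = -1/4, a_5 = 0


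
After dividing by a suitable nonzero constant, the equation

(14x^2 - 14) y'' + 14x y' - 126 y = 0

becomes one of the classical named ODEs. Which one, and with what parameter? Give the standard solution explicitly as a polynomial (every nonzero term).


All three coefficients share the factor -14; dividing through by -14 gives  (1 - x^2) y'' - x y' + 9 y = 0.
This matches the Chebyshev equation (1 - x^2) y'' - x y' + n^2 y = 0 (note the -x y' term, not -2x y') with n^2 = 9, so n = 3; the polynomial solution is T_3(x).
With y = sum_k a_k x^k, matching x^k gives (k+2)(k+1) a_{k+2} = (k^2 - n^2) a_k = (k - 3)(k + 3) a_k. The right side vanishes at k = 3, so the series with the parity of 3 terminates at degree 3.
Standard normalization: leading coefficient of T_n is 2^(n-1), so a_3 = 2^2 = 4. Work downward with a_k = (k+1)(k+2) a_{k+2} / ((k - 3)(k + 3)):
  a_1 = (2)(3)(4) / ((1 - 3)(1 + 3)) = 24/(-8) = -3
Hence T_3(x) = 4 x^3 - 3 x.

T_3(x); series = 4 x^3 - 3 x


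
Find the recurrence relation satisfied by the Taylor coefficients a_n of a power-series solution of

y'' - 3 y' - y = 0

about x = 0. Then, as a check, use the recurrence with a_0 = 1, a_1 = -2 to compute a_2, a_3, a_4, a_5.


Substitute y = sum_n a_n x^n.
y''(x) has coefficient (n+2)(n+1) a_{n+2} at x^n;
-3 y'(x) has coefficient -3 (n+1) a_{n+1} at x^n;
-y(x) has coefficient -1 a_n at x^n.
Matching x^n: (n+2)(n+1) a_{n+2} - 3 (n+1) a_{n+1} - 1 a_n = 0.
Thus a_{n+2} = [3 (n+1) a_{n+1} + 1 a_n] / ((n+1)(n+2)).

Check with a_0 = 1, a_1 = -2 (apply the recurrence for n = 0, 1, 2, 3): a_0 = 1, a_1 = -2, a_2 = -5/2, a_3 = -17/6, a_4 = -7/3, a_5 = -37/24.

a_(n+2) = [3 (n+1) a_(n+1) + 1 a_n] / ((n+1)(n+2)); check: a_0 = 1, a_1 = -2, a_2 = -5/2, a_3 = -17/6, a_4 = -7/3, a_5 = -37/24


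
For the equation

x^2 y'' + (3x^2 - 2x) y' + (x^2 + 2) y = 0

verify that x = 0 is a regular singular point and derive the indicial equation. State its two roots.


Divide by x^2 to reach normal form y'' + P_1(x) y' + P_2(x) y = 0 with P_1(x) = 3 - 2/x and P_2(x) = 1 + 2/x^2.
x = 0 is a singular point because the y'-coefficient 3 - 2/x has a pole at x = 0 and the y-coefficient 1 + 2/x^2 has a pole at x = 0.
It is a regular singular point because x P_1(x) = p(x) = 3x - 2 and x^2 P_2(x) = q(x) = x^2 + 2 are polynomials, hence analytic at x = 0.
p(0) = -2,  q(0) = 2.
Indicial equation: r(r-1) + p(0) r + q(0) = 0, i.e. r^2 + (p(0) - 1) r + q(0) = 0, i.e. r^2 - 3 r + 2 = 0.
Discriminant: (-3)^2 - 4(2) = 1, so r = (3 ± 1)/2.
Solving: r_1 = 2, r_2 = 1.

indicial: r^2 - 3 r + 2 = 0; roots r_1 = 2, r_2 = 1


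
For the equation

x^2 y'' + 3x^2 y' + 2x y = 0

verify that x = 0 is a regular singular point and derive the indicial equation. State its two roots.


Divide by x^2 to reach normal form y'' + P_1(x) y' + P_2(x) y = 0 with P_1(x) = 3 and P_2(x) = 2/x.
x = 0 is a singular point because the y-coefficient 2/x has a pole at x = 0.
It is a regular singular point because x P_1(x) = p(x) = 3x and x^2 P_2(x) = q(x) = 2x are polynomials, hence analytic at x = 0.
p(0) = 0,  q(0) = 0.
Indicial equation: r(r-1) + p(0) r + q(0) = 0, i.e. r^2 + (p(0) - 1) r + q(0) = 0, i.e. r^2 - 1 r = 0.
Discriminant: (-1)^2 - 4(0) = 1, so r = (1 ± 1)/2.
Solving: r_1 = 1, r_2 = 0.

indicial: r^2 - 1 r = 0; roots r_1 = 1, r_2 = 0


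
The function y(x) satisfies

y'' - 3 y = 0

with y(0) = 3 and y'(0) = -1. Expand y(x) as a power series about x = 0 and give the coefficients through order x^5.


Ansatz: y(x) = sum_{n>=0} a_n x^n, so y'(x) = sum_{n>=1} n a_n x^(n-1) and y''(x) = sum_{n>=2} n(n-1) a_n x^(n-2).
Substitute into P(x) y'' + Q(x) y' + R(x) y = 0 with P(x) = 1, Q(x) = 0, R(x) = -3, and match powers of x.
Initial conditions: a_0 = 3, a_1 = -1.
Setting the coefficient of each power of x to zero and solving order by order (substituting the coefficients already found):
  x^0: 2 a_2 - 3 a_0 = 0  ->  2 a_2 = 3 a_0 = 9  ->  a_2 = 9/2
  x^1: 6 a_3 - 3 a_1 = 0  ->  6 a_3 = 3 a_1 = -3  ->  a_3 = -1/2
  x^2: 12 a_4 - 3 a_2 = 0  ->  12 a_4 = 3 a_2 = 27/2  ->  a_4 = 9/8
  x^3: 20 a_5 - 3 a_3 = 0  ->  20 a_5 = 3 a_3 = -3/2  ->  a_5 = -3/40
Truncated series: y(x) = 3 - x + (9/2) x^2 - (1/2) x^3 + (9/8) x^4 - (3/40) x^5 + O(x^6).

a_0 = 3; a_1 = -1; a_2 = 9/2; a_3 = -1/2; a_4 = 9/8; a_5 = -3/40


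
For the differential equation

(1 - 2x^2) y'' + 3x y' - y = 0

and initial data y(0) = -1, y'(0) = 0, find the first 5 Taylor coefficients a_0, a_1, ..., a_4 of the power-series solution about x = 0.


Ansatz: y(x) = sum_{n>=0} a_n x^n, so y'(x) = sum_{n>=1} n a_n x^(n-1) and y''(x) = sum_{n>=2} n(n-1) a_n x^(n-2).
Substitute into P(x) y'' + Q(x) y' + R(x) y = 0 with P(x) = 1 - 2x^2, Q(x) = 3x, R(x) = -1, and match powers of x.
Initial conditions: a_0 = -1, a_1 = 0.
Setting the coefficient of each power of x to zero and solving order by order (substituting the coefficients already found):
  x^0: 2 a_2 - a_0 = 0  ->  2 a_2 = a_0 = -1  ->  a_2 = -1/2
  x^1: 6 a_3 + 2 a_1 = 0  ->  6 a_3 = -2 a_1 = 0  ->  a_3 = 0
  x^2: 12 a_4 + a_2 = 0  ->  12 a_4 = -a_2 = 1/2  ->  a_4 = 1/24
Truncated series: y(x) = -1 - (1/2) x^2 + (1/24) x^4 + O(x^5).

a_0 = -1; a_1 = 0; a_2 = -1/2; a_3 = 0; a_4 = 1/24


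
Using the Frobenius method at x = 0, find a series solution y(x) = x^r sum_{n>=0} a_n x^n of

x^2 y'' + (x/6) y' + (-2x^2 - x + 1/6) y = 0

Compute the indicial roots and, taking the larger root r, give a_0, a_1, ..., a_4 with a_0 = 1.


Write in Frobenius form y'' + (p(x)/x) y' + (q(x)/x^2) y = 0:
  p(x) = 1/6,  q(x) = -2x^2 - x + 1/6.
Indicial equation: r(r-1) + (1/6) r + (1/6) = 0 -> roots r_1 = 1/2, r_2 = 1/3.
Take r = r_1 = 1/2. Let y(x) = x^r sum_{n>=0} a_n x^n with a_0 = 1.
Substitute y = x^r sum a_n x^n and match x^{r+n}. The recurrence is
  D(n) a_n - 1 a_{n-1} - 2 a_{n-2} = 0,  where D(n) = (r+n)(r+n-1) + (1/6)(r+n) + (1/6).
  a_n = [1 a_{n-1} + 2 a_{n-2}] / D(n).
Since the indicial polynomial factors as (r - r_1)(r - r_2), D(n) = (r_1 + n - r_1)(r_1 + n - r_2) = n(n + 1/6).
Evaluating step by step (a_0 = 1):
  n = 1: D(1) = 1(1 + 1/6) = 7/6; numerator = 1(1) = 1; a_1 = (1)/(7/6) = 6/7
  n = 2: D(2) = 2(2 + 1/6) = 13/3; numerator = 1(6/7) + 2(1) = 20/7; a_2 = (20/7)/(13/3) = 60/91
  n = 3: D(3) = 3(3 + 1/6) = 19/2; numerator = 1(60/91) + 2(6/7) = 216/91; a_3 = (216/91)/(19/2) = 432/1729
  n = 4: D(4) = 4(4 + 1/6) = 50/3; numerator = 1(432/1729) + 2(60/91) = 2712/1729; a_4 = (2712/1729)/(50/3) = 4068/43225

r = 1/2; a_0 = 1; a_1 = 6/7; a_2 = 60/91; a_3 = 432/1729; a_4 = 4068/43225


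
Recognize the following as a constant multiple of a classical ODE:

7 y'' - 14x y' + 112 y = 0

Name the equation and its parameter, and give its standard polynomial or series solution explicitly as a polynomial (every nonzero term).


All three coefficients share the factor 7; dividing through by 7 gives  y'' - 2x y' + 16 y = 0.
This matches the Hermite equation y'' - 2x y' + 2n y = 0 with 2n = 16, so n = 8; the polynomial solution is H_8(x).
With y = sum_k a_k x^k, matching x^k gives (k+2)(k+1) a_{k+2} = 2(k - n) a_k = 2(k - 8) a_k. The right side vanishes at k = 8, so the series with the parity of 8 terminates at degree 8.
Standard normalization: leading coefficient of H_n is 2^n, so a_8 = 2^8 = 256. Work downward with a_k = (k+1)(k+2) a_{k+2} / (2(k - n)):
  a_6 = (7)(8)(256) / (2(6 - 8)) = 14336/(-4) = -3584
  a_4 = (5)(6)(-3584) / (2(4 - 8)) = -107520/(-8) = 13440
  a_2 = (3)(4)(13440) / (2(2 - 8)) = 161280/(-12) = -13440
  a_0 = (1)(2)(-13440) / (2(0 - 8)) = -26880/(-16) = 1680
Hence H_8(x) = 256 x^8 - 3584 x^6 + 13440 x^4 - 13440 x^2 + 1680.

H_8(x); series = 256 x^8 - 3584 x^6 + 13440 x^4 - 13440 x^2 + 1680


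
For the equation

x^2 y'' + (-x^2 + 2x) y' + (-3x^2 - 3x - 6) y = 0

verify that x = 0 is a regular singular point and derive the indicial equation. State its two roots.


Divide by x^2 to reach normal form y'' + P_1(x) y' + P_2(x) y = 0 with P_1(x) = -1 + 2/x and P_2(x) = -3 - 3/x - 6/x^2.
x = 0 is a singular point because the y'-coefficient -1 + 2/x has a pole at x = 0 and the y-coefficient -3 - 3/x - 6/x^2 has a pole at x = 0.
It is a regular singular point because x P_1(x) = p(x) = 2 - x and x^2 P_2(x) = q(x) = -3x^2 - 3x - 6 are polynomials, hence analytic at x = 0.
p(0) = 2,  q(0) = -6.
Indicial equation: r(r-1) + p(0) r + q(0) = 0, i.e. r^2 + (p(0) - 1) r + q(0) = 0, i.e. r^2 + 1 r - 6 = 0.
Discriminant: (1)^2 - 4(-6) = 25, so r = (-1 ± 5)/2.
Solving: r_1 = 2, r_2 = -3.

indicial: r^2 + 1 r - 6 = 0; roots r_1 = 2, r_2 = -3


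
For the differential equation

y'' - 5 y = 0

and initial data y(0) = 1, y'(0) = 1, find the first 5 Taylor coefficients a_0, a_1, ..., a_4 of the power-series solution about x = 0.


Ansatz: y(x) = sum_{n>=0} a_n x^n, so y'(x) = sum_{n>=1} n a_n x^(n-1) and y''(x) = sum_{n>=2} n(n-1) a_n x^(n-2).
Substitute into P(x) y'' + Q(x) y' + R(x) y = 0 with P(x) = 1, Q(x) = 0, R(x) = -5, and match powers of x.
Initial conditions: a_0 = 1, a_1 = 1.
Setting the coefficient of each power of x to zero and solving order by order (substituting the coefficients already found):
  x^0: 2 a_2 - 5 a_0 = 0  ->  2 a_2 = 5 a_0 = 5  ->  a_2 = 5/2
  x^1: 6 a_3 - 5 a_1 = 0  ->  6 a_3 = 5 a_1 = 5  ->  a_3 = 5/6
  x^2: 12 a_4 - 5 a_2 = 0  ->  12 a_4 = 5 a_2 = 25/2  ->  a_4 = 25/24
Truncated series: y(x) = 1 + x + (5/2) x^2 + (5/6) x^3 + (25/24) x^4 + O(x^5).

a_0 = 1; a_1 = 1; a_2 = 5/2; a_3 = 5/6; a_4 = 25/24


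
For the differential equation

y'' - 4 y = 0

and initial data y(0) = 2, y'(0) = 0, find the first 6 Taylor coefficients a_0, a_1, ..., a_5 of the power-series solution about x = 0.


Ansatz: y(x) = sum_{n>=0} a_n x^n, so y'(x) = sum_{n>=1} n a_n x^(n-1) and y''(x) = sum_{n>=2} n(n-1) a_n x^(n-2).
Substitute into P(x) y'' + Q(x) y' + R(x) y = 0 with P(x) = 1, Q(x) = 0, R(x) = -4, and match powers of x.
Initial conditions: a_0 = 2, a_1 = 0.
Setting the coefficient of each power of x to zero and solving order by order (substituting the coefficients already found):
  x^0: 2 a_2 - 4 a_0 = 0  ->  2 a_2 = 4 a_0 = 8  ->  a_2 = 4
  x^1: 6 a_3 - 4 a_1 = 0  ->  6 a_3 = 4 a_1 = 0  ->  a_3 = 0
  x^2: 12 a_4 - 4 a_2 = 0  ->  12 a_4 = 4 a_2 = 16  ->  a_4 = 4/3
  x^3: 20 a_5 - 4 a_3 = 0  ->  20 a_5 = 4 a_3 = 0  ->  a_5 = 0
Truncated series: y(x) = 2 + 4 x^2 + (4/3) x^4 + O(x^6).

a_0 = 2; a_1 = 0; a_2 = 4; a_3 = 0; a_4 = 4/3; a_5 = 0
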